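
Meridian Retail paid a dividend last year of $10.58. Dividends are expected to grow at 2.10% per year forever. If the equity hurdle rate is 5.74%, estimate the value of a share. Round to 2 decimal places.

Gordon growth model: P₀ = D₁/(r − g). D₁ = 10.58 × (1 + 0.021) = 10.8022.
P₀ = 10.8022 / (0.0574 − 0.021) = 10.8022 / 0.0364 = 296.7632

$296.76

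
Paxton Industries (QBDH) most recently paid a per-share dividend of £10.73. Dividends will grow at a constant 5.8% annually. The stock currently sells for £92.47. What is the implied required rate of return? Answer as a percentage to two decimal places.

18.08%

Rearranging the constant-growth DDM: r = D₁/P₀ + g.
D₁ = 10.73 × (1 + 0.058) = 11.3523.
r = 11.3523 / 92.47 + 0.058 = 0.12277 + 0.058 = 0.18077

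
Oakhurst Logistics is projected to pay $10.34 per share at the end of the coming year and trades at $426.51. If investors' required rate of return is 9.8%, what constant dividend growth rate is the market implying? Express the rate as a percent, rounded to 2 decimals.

7.38%

From P₀ = D₁/(r − g), the implied growth is g = r − D₁/P₀.
g = 0.098 − 10.34/426.51 = 0.098 − 0.02424 = 0.07376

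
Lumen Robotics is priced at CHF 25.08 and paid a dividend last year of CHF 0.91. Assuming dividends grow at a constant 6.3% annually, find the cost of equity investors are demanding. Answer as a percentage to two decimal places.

10.16%

Rearranging the constant-growth DDM: r = D₁/P₀ + g.
D₁ = 0.91 × (1 + 0.063) = 0.9673.
r = 0.9673 / 25.08 + 0.063 = 0.03857 + 0.063 = 0.10157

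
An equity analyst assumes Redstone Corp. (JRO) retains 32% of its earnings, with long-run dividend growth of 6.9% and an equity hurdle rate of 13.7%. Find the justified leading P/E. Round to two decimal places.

Payout ratio b = 1 − 0.32 = 0.68.
Justified leading P/E = b/(r−g) = 0.68/(0.137−0.069) = 10.0000

10.00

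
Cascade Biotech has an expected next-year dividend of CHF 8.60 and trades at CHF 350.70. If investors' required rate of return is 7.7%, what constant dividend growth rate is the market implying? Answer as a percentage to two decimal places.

5.25%

From P₀ = D₁/(r − g), the implied growth is g = r − D₁/P₀.
g = 0.077 − 8.60/350.70 = 0.077 − 0.02452 = 0.05248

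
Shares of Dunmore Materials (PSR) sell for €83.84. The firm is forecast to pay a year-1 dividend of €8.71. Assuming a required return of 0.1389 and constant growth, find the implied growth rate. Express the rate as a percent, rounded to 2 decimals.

From P₀ = D₁/(r − g), the implied growth is g = r − D₁/P₀.
g = 0.1389 − 8.71/83.84 = 0.1389 − 0.10389 = 0.03501

3.50%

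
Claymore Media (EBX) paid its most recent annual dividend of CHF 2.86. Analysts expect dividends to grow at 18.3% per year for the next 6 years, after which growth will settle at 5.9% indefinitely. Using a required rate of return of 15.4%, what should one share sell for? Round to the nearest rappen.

Two-stage DDM. Project D₁…D_6 at 0.183, terminal growth 0.059, discount at r = 0.154.
D_1 = 3.3834
D_2 = 4.0025
D_3 = 4.7350
D_4 = 5.6015
D_5 = 6.6266
D_6 = 7.8392
Terminal value at t=6: TV = D_7/(r−g) = 8.3018/(0.154−0.059) = 87.3870
P₀ = 3.3834/(1+0.154)^1 + 4.0025/(1+0.154)^2 + 4.7350/(1+0.154)^3 + 5.6015/(1+0.154)^4 + 6.6266/(1+0.154)^5 + 7.8392/(1+0.154)^6 + 87.3870/(1+0.154)^6 = 55.7350

CHF 55.74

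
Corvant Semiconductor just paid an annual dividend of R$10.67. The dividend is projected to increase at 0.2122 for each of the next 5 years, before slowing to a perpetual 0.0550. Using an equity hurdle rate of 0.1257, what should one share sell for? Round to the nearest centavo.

Two-stage DDM. Project D₁…D_5 at 0.2122, terminal growth 0.055, discount at r = 0.1257.
D_1 = 12.9342
D_2 = 15.6788
D_3 = 19.0058
D_4 = 23.0389
D_5 = 27.9277
Terminal value at t=5: TV = D_6/(r−g) = 29.4638/(0.1257−0.055) = 416.7435
P₀ = 12.9342/(1+0.1257)^1 + 15.6788/(1+0.1257)^2 + 19.0058/(1+0.1257)^3 + 23.0389/(1+0.1257)^4 + 27.9277/(1+0.1257)^5 + 416.7435/(1+0.1257)^5 = 297.5282

R$297.53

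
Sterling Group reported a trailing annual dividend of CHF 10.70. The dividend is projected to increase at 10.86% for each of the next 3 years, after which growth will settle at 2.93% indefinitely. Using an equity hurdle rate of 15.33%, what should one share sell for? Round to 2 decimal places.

Two-stage DDM. Project D₁…D_3 at 0.1086, terminal growth 0.0293, discount at r = 0.1533.
D_1 = 11.8620
D_2 = 13.1502
D_3 = 14.5784
Terminal value at t=3: TV = D_4/(r−g) = 15.0055/(0.1533−0.0293) = 121.0121
P₀ = 11.8620/(1+0.1533)^1 + 13.1502/(1+0.1533)^2 + 14.5784/(1+0.1533)^3 + 121.0121/(1+0.1533)^3 = 108.5617

CHF 108.56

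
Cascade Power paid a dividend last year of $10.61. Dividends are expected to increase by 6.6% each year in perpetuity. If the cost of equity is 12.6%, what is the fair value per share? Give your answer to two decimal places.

Gordon growth model: P₀ = D₁/(r − g). D₁ = 10.61 × (1 + 0.066) = 11.3103.
P₀ = 11.3103 / (0.126 − 0.066) = 11.3103 / 0.06 = 188.5043

$188.50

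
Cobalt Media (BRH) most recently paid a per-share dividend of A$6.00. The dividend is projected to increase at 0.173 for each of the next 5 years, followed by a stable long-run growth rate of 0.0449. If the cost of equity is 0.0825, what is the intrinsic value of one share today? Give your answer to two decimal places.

A$287.53

Two-stage DDM. Project D₁…D_5 at 0.173, terminal growth 0.0449, discount at r = 0.0825.
D_1 = 7.0380
D_2 = 8.2556
D_3 = 9.6838
D_4 = 11.3591
D_5 = 13.3242
Terminal value at t=5: TV = D_6/(r−g) = 13.9225/(0.0825−0.0449) = 370.2782
P₀ = 7.0380/(1+0.0825)^1 + 8.2556/(1+0.0825)^2 + 9.6838/(1+0.0825)^3 + 11.3591/(1+0.0825)^4 + 13.3242/(1+0.0825)^5 + 370.2782/(1+0.0825)^5 = 287.5259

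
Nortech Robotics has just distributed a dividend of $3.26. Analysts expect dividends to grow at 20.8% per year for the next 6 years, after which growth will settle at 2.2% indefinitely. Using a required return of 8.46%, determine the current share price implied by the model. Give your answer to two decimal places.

$130.60

Two-stage DDM. Project D₁…D_6 at 0.208, terminal growth 0.022, discount at r = 0.0846.
D_1 = 3.9381
D_2 = 4.7572
D_3 = 5.7467
D_4 = 6.9420
D_5 = 8.3860
D_6 = 10.1302
Terminal value at t=6: TV = D_7/(r−g) = 10.3531/(0.0846−0.022) = 165.3849
P₀ = 3.9381/(1+0.0846)^1 + 4.7572/(1+0.0846)^2 + 5.7467/(1+0.0846)^3 + 6.9420/(1+0.0846)^4 + 8.3860/(1+0.0846)^5 + 10.1302/(1+0.0846)^6 + 165.3849/(1+0.0846)^6 = 130.6023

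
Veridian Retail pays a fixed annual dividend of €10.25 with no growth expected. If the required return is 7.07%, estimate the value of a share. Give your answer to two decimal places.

Zero-growth DDM (perpetuity): P₀ = D/r = 10.25 / 0.0707 = 144.9788

€144.98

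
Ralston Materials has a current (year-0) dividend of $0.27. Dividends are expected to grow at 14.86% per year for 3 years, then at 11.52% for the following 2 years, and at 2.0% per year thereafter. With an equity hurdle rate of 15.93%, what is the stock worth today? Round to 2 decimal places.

$3.07

Three-stage DDM. Project D₁…D_5; terminal Gordon value at t=5 with g = 0.02; discount at r = 0.1593.
D_1 = 0.3101
D_2 = 0.3562
D_3 = 0.4091
D_4 = 0.4563
D_5 = 0.5088
TV_5 = 0.5190/(0.1593−0.02) = 3.7258
P₀ = Σ Dₜ/(1+r)ᵗ + TV_5/(1+r)^5 = 3.0700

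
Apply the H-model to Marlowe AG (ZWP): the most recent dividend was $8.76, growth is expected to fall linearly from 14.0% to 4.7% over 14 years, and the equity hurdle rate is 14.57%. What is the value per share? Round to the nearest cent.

H-model: P₀ = D₀[(1+g_L) + H(g_S−g_L)]/(r−g_L), with H = 14/2 = 7.
P₀ = 8.76 × [(1+0.047) + 7×(0.14−0.047)] / (0.1457−0.047)
   = 8.76 × 1.6980 / 0.0987 = 150.7040

$150.70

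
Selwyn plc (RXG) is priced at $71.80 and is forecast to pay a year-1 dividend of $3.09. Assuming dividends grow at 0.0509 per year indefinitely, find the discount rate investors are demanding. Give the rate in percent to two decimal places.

Rearranging the constant-growth DDM: r = D₁/P₀ + g.
r = 3.0900 / 71.80 + 0.0509 = 0.04304 + 0.0509 = 0.09394

9.39%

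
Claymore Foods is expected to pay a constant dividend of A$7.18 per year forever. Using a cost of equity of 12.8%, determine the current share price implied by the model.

Zero-growth DDM (perpetuity): P₀ = D/r = 7.18 / 0.128 = 56.0938

A$56.09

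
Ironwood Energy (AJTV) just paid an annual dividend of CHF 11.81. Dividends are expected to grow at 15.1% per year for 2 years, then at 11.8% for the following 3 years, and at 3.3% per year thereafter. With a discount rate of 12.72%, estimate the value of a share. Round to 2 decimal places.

CHF 192.47

Three-stage DDM. Project D₁…D_5; terminal Gordon value at t=5 with g = 0.033; discount at r = 0.1272.
D_1 = 13.5933
D_2 = 15.6459
D_3 = 17.4921
D_4 = 19.5562
D_5 = 21.8638
TV_5 = 22.5853/(0.1272−0.033) = 239.7593
P₀ = Σ Dₜ/(1+r)ᵗ + TV_5/(1+r)^5 = 192.4716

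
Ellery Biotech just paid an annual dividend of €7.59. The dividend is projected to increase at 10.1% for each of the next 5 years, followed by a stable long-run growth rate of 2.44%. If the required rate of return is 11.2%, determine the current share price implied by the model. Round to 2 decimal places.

€121.29

Two-stage DDM. Project D₁…D_5 at 0.101, terminal growth 0.0244, discount at r = 0.112.
D_1 = 8.3566
D_2 = 9.2006
D_3 = 10.1299
D_4 = 11.1530
D_5 = 12.2794
Terminal value at t=5: TV = D_6/(r−g) = 12.5791/(0.112−0.0244) = 143.5965
P₀ = 8.3566/(1+0.112)^1 + 9.2006/(1+0.112)^2 + 10.1299/(1+0.112)^3 + 11.1530/(1+0.112)^4 + 12.2794/(1+0.112)^5 + 143.5965/(1+0.112)^5 = 121.2925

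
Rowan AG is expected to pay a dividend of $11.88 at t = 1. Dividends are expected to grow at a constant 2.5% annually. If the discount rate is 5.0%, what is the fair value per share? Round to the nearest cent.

Gordon growth model: P₀ = D₁/(r − g), with D₁ = 11.88 given directly.
P₀ = 11.8800 / (0.05 − 0.025) = 11.8800 / 0.025 = 475.2000

$475.20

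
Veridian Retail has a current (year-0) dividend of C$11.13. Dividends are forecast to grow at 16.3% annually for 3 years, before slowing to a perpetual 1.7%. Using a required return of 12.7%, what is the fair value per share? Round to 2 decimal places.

Two-stage DDM. Project D₁…D_3 at 0.163, terminal growth 0.017, discount at r = 0.127.
D_1 = 12.9442
D_2 = 15.0541
D_3 = 17.5079
Terminal value at t=3: TV = D_4/(r−g) = 17.8055/(0.127−0.017) = 161.8686
P₀ = 12.9442/(1+0.127)^1 + 15.0541/(1+0.127)^2 + 17.5079/(1+0.127)^3 + 161.8686/(1+0.127)^3 = 148.6503

C$148.65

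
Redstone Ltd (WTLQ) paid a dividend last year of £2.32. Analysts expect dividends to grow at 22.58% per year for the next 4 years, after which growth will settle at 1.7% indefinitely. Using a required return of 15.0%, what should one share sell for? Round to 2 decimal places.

Two-stage DDM. Project D₁…D_4 at 0.2258, terminal growth 0.017, discount at r = 0.15.
D_1 = 2.8439
D_2 = 3.4860
D_3 = 4.2731
D_4 = 5.2380
Terminal value at t=4: TV = D_5/(r−g) = 5.3271/(0.15−0.017) = 40.0531
P₀ = 2.8439/(1+0.15)^1 + 3.4860/(1+0.15)^2 + 4.2731/(1+0.15)^3 + 5.2380/(1+0.15)^4 + 40.0531/(1+0.15)^4 = 33.8138

£33.81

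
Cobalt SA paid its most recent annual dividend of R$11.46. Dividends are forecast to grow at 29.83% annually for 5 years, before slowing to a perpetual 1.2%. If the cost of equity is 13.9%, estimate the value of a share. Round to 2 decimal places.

R$262.04

Two-stage DDM. Project D₁…D_5 at 0.2983, terminal growth 0.012, discount at r = 0.139.
D_1 = 14.8785
D_2 = 19.3168
D_3 = 25.0790
D_4 = 32.5600
D_5 = 42.2727
Terminal value at t=5: TV = D_6/(r−g) = 42.7800/(0.139−0.012) = 336.8501
P₀ = 14.8785/(1+0.139)^1 + 19.3168/(1+0.139)^2 + 25.0790/(1+0.139)^3 + 32.5600/(1+0.139)^4 + 42.2727/(1+0.139)^5 + 336.8501/(1+0.139)^5 = 262.0411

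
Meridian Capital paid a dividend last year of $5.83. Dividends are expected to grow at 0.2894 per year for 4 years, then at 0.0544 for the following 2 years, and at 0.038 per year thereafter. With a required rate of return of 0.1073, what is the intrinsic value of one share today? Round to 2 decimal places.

$200.12

Three-stage DDM. Project D₁…D_6; terminal Gordon value at t=6 with g = 0.038; discount at r = 0.1073.
D_1 = 7.5172
D_2 = 9.6927
D_3 = 12.4977
D_4 = 16.1146
D_5 = 16.9912
D_6 = 17.9155
TV_6 = 18.5963/(0.1073−0.038) = 268.3454
P₀ = Σ Dₜ/(1+r)ᵗ + TV_6/(1+r)^6 = 200.1249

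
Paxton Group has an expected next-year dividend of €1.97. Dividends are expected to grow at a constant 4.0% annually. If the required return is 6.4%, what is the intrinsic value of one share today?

Gordon growth model: P₀ = D₁/(r − g), with D₁ = 1.97 given directly.
P₀ = 1.9700 / (0.064 − 0.04) = 1.9700 / 0.024 = 82.0833

€82.08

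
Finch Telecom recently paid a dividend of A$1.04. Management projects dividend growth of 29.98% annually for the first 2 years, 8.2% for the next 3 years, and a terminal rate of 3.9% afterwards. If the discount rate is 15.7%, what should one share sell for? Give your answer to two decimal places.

A$15.38

Three-stage DDM. Project D₁…D_5; terminal Gordon value at t=5 with g = 0.039; discount at r = 0.157.
D_1 = 1.3518
D_2 = 1.7571
D_3 = 1.9011
D_4 = 2.0570
D_5 = 2.2257
TV_5 = 2.3125/(0.157−0.039) = 19.5975
P₀ = Σ Dₜ/(1+r)ᵗ + TV_5/(1+r)^5 = 15.3821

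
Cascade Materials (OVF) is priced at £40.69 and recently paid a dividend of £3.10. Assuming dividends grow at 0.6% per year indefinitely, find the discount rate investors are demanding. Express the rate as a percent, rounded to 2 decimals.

8.26%

Rearranging the constant-growth DDM: r = D₁/P₀ + g.
D₁ = 3.10 × (1 + 0.006) = 3.1186.
r = 3.1186 / 40.69 + 0.006 = 0.07664 + 0.006 = 0.08264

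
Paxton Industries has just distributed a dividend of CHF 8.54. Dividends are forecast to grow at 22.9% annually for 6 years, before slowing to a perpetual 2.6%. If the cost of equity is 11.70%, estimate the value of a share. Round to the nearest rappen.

CHF 243.37

Two-stage DDM. Project D₁…D_6 at 0.229, terminal growth 0.026, discount at r = 0.117.
D_1 = 10.4957
D_2 = 12.8992
D_3 = 15.8531
D_4 = 19.4834
D_5 = 23.9451
D_6 = 29.4286
Terminal value at t=6: TV = D_7/(r−g) = 30.1937/(0.117−0.026) = 331.7990
P₀ = 10.4957/(1+0.117)^1 + 12.8992/(1+0.117)^2 + 15.8531/(1+0.117)^3 + 19.4834/(1+0.117)^4 + 23.9451/(1+0.117)^5 + 29.4286/(1+0.117)^6 + 331.7990/(1+0.117)^6 = 243.3741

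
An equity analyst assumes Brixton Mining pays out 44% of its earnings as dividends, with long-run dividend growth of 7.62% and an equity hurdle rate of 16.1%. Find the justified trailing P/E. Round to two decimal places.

5.58

Justified trailing P/E = b(1+g)/(r−g) = 0.44×(1+0.0762)/(0.161−0.0762) = 5.5841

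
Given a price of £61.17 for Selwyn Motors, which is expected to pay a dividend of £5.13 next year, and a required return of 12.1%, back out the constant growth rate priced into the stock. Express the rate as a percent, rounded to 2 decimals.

From P₀ = D₁/(r − g), the implied growth is g = r − D₁/P₀.
g = 0.121 − 5.13/61.17 = 0.121 − 0.08386 = 0.03714

3.71%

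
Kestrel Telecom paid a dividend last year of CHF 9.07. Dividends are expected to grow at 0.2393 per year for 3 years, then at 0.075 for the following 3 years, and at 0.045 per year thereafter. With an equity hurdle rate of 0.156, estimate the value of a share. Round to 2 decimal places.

Three-stage DDM. Project D₁…D_6; terminal Gordon value at t=6 with g = 0.045; discount at r = 0.156.
D_1 = 11.2405
D_2 = 13.9303
D_3 = 17.2638
D_4 = 18.5586
D_5 = 19.9505
D_6 = 21.4468
TV_6 = 22.4119/(0.156−0.045) = 201.9088
P₀ = Σ Dₜ/(1+r)ᵗ + TV_6/(1+r)^6 = 144.9741

CHF 144.97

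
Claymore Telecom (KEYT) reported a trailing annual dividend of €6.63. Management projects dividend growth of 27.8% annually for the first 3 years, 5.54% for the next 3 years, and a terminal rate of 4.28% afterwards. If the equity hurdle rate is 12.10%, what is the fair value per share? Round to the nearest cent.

Three-stage DDM. Project D₁…D_6; terminal Gordon value at t=6 with g = 0.0428; discount at r = 0.121.
D_1 = 8.4731
D_2 = 10.8287
D_3 = 13.8390
D_4 = 14.6057
D_5 = 15.4149
D_6 = 16.2689
TV_6 = 16.9652/(0.121−0.0428) = 216.9460
P₀ = Σ Dₜ/(1+r)ᵗ + TV_6/(1+r)^6 = 161.4796

€161.48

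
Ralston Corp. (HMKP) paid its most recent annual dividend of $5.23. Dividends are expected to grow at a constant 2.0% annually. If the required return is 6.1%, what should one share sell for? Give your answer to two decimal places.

Gordon growth model: P₀ = D₁/(r − g). D₁ = 5.23 × (1 + 0.02) = 5.3346.
P₀ = 5.3346 / (0.061 − 0.02) = 5.3346 / 0.041 = 130.1122

$130.11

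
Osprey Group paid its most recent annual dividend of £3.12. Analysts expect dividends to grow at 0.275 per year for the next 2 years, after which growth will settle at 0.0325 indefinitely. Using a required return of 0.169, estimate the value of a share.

£35.19

Two-stage DDM. Project D₁…D_2 at 0.275, terminal growth 0.0325, discount at r = 0.169.
D_1 = 3.9780
D_2 = 5.0719
Terminal value at t=2: TV = D_3/(r−g) = 5.2368/(0.169−0.0325) = 38.3647
P₀ = 3.9780/(1+0.169)^1 + 5.0719/(1+0.169)^2 + 38.3647/(1+0.169)^2 = 35.1883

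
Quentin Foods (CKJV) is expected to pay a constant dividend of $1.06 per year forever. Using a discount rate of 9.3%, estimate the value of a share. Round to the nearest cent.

$11.40

Zero-growth DDM (perpetuity): P₀ = D/r = 1.06 / 0.093 = 11.3978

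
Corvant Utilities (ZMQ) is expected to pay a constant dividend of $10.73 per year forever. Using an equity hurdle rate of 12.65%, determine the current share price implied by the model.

Zero-growth DDM (perpetuity): P₀ = D/r = 10.73 / 0.1265 = 84.8221

$84.82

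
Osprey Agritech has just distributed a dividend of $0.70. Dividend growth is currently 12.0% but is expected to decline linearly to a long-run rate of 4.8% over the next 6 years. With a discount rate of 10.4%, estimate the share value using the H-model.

$15.80

H-model: P₀ = D₀[(1+g_L) + H(g_S−g_L)]/(r−g_L), with H = 6/2 = 3.
P₀ = 0.70 × [(1+0.048) + 3×(0.12−0.048)] / (0.104−0.048)
   = 0.70 × 1.2640 / 0.056 = 15.8000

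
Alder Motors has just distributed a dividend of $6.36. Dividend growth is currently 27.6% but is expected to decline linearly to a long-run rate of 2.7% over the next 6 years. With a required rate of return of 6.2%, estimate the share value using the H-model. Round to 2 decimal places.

H-model: P₀ = D₀[(1+g_L) + H(g_S−g_L)]/(r−g_L), with H = 6/2 = 3.
P₀ = 6.36 × [(1+0.027) + 3×(0.276−0.027)] / (0.062−0.027)
   = 6.36 × 1.7740 / 0.035 = 322.3611

$322.36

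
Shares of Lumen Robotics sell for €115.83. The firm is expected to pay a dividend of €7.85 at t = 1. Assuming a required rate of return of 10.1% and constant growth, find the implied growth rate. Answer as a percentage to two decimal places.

3.32%

From P₀ = D₁/(r − g), the implied growth is g = r − D₁/P₀.
g = 0.101 − 7.85/115.83 = 0.101 − 0.06777 = 0.03323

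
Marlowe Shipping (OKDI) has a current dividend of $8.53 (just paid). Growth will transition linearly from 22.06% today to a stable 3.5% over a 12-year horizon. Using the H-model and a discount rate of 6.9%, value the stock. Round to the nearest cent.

$539.05

H-model: P₀ = D₀[(1+g_L) + H(g_S−g_L)]/(r−g_L), with H = 12/2 = 6.
P₀ = 8.53 × [(1+0.035) + 6×(0.2206−0.035)] / (0.069−0.035)
   = 8.53 × 2.1486 / 0.034 = 539.0458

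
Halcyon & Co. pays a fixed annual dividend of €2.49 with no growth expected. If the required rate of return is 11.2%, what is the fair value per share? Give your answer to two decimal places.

€22.23

Zero-growth DDM (perpetuity): P₀ = D/r = 2.49 / 0.112 = 22.2321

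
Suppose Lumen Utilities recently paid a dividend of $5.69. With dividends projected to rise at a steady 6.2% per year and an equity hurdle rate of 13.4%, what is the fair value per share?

$83.93

Gordon growth model: P₀ = D₁/(r − g). D₁ = 5.69 × (1 + 0.062) = 6.0428.
P₀ = 6.0428 / (0.134 − 0.062) = 6.0428 / 0.072 = 83.9275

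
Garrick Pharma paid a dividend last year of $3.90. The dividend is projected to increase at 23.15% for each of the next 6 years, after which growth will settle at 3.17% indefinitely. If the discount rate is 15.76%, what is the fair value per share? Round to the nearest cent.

$75.55

Two-stage DDM. Project D₁…D_6 at 0.2315, terminal growth 0.0317, discount at r = 0.1576.
D_1 = 4.8029
D_2 = 5.9147
D_3 = 7.2840
D_4 = 8.9702
D_5 = 11.0468
D_6 = 13.6041
Terminal value at t=6: TV = D_7/(r−g) = 14.0354/(0.1576−0.0317) = 111.4805
P₀ = 4.8029/(1+0.1576)^1 + 5.9147/(1+0.1576)^2 + 7.2840/(1+0.1576)^3 + 8.9702/(1+0.1576)^4 + 11.0468/(1+0.1576)^5 + 13.6041/(1+0.1576)^6 + 111.4805/(1+0.1576)^6 = 75.5501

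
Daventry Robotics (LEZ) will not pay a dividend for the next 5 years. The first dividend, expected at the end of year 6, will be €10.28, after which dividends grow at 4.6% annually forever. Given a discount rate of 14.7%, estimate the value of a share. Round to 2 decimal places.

Deferred-dividend DDM. At t=5 the remaining stream is a growing perpetuity with first payment D_6 = 10.28.
V_5 = D_6/(r−g) = 10.28/(0.147−0.046) = 101.7822
P₀ = V_5/(1+r)^5 = 101.7822/(1+0.147)^5 = 51.2690

€51.27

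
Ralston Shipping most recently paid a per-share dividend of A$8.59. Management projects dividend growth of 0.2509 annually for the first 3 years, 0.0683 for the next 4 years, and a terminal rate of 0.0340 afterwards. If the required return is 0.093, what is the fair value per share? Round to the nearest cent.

A$288.57

Three-stage DDM. Project D₁…D_7; terminal Gordon value at t=7 with g = 0.034; discount at r = 0.093.
D_1 = 10.7452
D_2 = 13.4412
D_3 = 16.8136
D_4 = 17.9620
D_5 = 19.1888
D_6 = 20.4994
D_7 = 21.8995
TV_7 = 22.6441/(0.093−0.034) = 383.7977
P₀ = Σ Dₜ/(1+r)ᵗ + TV_7/(1+r)^7 = 288.5699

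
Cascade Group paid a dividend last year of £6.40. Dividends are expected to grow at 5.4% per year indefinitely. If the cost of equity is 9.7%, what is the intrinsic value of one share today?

£156.87

Gordon growth model: P₀ = D₁/(r − g). D₁ = 6.40 × (1 + 0.054) = 6.7456.
P₀ = 6.7456 / (0.097 − 0.054) = 6.7456 / 0.043 = 156.8744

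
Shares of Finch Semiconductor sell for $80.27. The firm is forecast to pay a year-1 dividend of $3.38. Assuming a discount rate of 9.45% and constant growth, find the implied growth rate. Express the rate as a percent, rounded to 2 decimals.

5.24%

From P₀ = D₁/(r − g), the implied growth is g = r − D₁/P₀.
g = 0.0945 − 3.38/80.27 = 0.0945 − 0.04211 = 0.05239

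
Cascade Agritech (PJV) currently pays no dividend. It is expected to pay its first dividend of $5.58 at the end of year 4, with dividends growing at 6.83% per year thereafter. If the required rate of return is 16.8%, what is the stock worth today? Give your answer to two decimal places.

$35.12

Deferred-dividend DDM. At t=3 the remaining stream is a growing perpetuity with first payment D_4 = 5.58.
V_3 = D_4/(r−g) = 5.58/(0.168−0.0683) = 55.9679
P₀ = V_3/(1+r)^3 = 55.9679/(1+0.168)^3 = 35.1245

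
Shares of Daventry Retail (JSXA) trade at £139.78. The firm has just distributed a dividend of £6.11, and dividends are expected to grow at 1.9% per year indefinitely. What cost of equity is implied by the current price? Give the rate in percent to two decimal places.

6.35%

Rearranging the constant-growth DDM: r = D₁/P₀ + g.
D₁ = 6.11 × (1 + 0.019) = 6.2261.
r = 6.2261 / 139.78 + 0.019 = 0.04454 + 0.019 = 0.06354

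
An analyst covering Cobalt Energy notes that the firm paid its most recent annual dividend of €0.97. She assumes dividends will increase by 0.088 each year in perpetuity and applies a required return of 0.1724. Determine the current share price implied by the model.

€12.50

Gordon growth model: P₀ = D₁/(r − g). D₁ = 0.97 × (1 + 0.088) = 1.0554.
P₀ = 1.0554 / (0.1724 − 0.088) = 1.0554 / 0.0844 = 12.5043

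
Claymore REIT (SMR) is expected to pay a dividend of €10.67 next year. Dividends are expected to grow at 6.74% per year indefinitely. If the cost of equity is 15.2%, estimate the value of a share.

Gordon growth model: P₀ = D₁/(r − g), with D₁ = 10.67 given directly.
P₀ = 10.6700 / (0.152 − 0.0674) = 10.6700 / 0.0846 = 126.1229

€126.12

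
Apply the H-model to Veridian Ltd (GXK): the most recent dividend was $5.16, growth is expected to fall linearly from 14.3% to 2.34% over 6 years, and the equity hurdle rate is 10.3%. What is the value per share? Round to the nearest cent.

H-model: P₀ = D₀[(1+g_L) + H(g_S−g_L)]/(r−g_L), with H = 6/2 = 3.
P₀ = 5.16 × [(1+0.0234) + 3×(0.143−0.0234)] / (0.103−0.0234)
   = 5.16 × 1.3822 / 0.0796 = 89.5999

$89.60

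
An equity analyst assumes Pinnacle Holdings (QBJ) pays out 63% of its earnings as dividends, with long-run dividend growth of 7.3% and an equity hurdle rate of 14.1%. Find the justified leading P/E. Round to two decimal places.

Justified leading P/E = b/(r−g) = 0.63/(0.141−0.073) = 9.2647

9.26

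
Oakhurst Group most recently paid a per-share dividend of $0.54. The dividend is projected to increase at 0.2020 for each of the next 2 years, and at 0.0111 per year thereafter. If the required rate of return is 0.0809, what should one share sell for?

Two-stage DDM. Project D₁…D_2 at 0.202, terminal growth 0.0111, discount at r = 0.0809.
D_1 = 0.6491
D_2 = 0.7802
Terminal value at t=2: TV = D_3/(r−g) = 0.7889/(0.0809−0.0111) = 11.3016
P₀ = 0.6491/(1+0.0809)^1 + 0.7802/(1+0.0809)^2 + 11.3016/(1+0.0809)^2 = 10.9415

$10.94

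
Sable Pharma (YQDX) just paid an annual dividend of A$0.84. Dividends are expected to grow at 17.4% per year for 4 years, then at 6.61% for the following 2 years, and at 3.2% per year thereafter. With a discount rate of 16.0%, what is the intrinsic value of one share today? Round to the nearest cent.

A$11.02

Three-stage DDM. Project D₁…D_6; terminal Gordon value at t=6 with g = 0.032; discount at r = 0.16.
D_1 = 0.9862
D_2 = 1.1578
D_3 = 1.3592
D_4 = 1.5957
D_5 = 1.7012
D_6 = 1.8136
TV_6 = 1.8717/(0.16−0.032) = 14.6224
P₀ = Σ Dₜ/(1+r)ᵗ + TV_6/(1+r)^6 = 11.0186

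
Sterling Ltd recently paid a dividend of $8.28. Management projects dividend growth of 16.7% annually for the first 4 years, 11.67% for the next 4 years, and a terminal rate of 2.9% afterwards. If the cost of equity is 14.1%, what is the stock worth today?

Three-stage DDM. Project D₁…D_8; terminal Gordon value at t=8 with g = 0.029; discount at r = 0.141.
D_1 = 9.6628
D_2 = 11.2764
D_3 = 13.1596
D_4 = 15.3573
D_5 = 17.1495
D_6 = 19.1508
D_7 = 21.3857
D_8 = 23.8814
TV_8 = 24.5740/(0.141−0.029) = 219.4104
P₀ = Σ Dₜ/(1+r)ᵗ + TV_8/(1+r)^8 = 145.7834

$145.78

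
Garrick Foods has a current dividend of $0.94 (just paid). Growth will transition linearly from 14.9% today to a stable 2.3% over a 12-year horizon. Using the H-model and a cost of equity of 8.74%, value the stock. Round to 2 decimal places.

H-model: P₀ = D₀[(1+g_L) + H(g_S−g_L)]/(r−g_L), with H = 12/2 = 6.
P₀ = 0.94 × [(1+0.023) + 6×(0.149−0.023)] / (0.0874−0.023)
   = 0.94 × 1.7790 / 0.0644 = 25.9668

$25.97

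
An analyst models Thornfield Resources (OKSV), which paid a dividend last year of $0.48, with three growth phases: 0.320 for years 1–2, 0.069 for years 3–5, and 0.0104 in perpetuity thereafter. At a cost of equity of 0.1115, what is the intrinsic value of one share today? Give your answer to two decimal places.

$9.15

Three-stage DDM. Project D₁…D_5; terminal Gordon value at t=5 with g = 0.0104; discount at r = 0.1115.
D_1 = 0.6336
D_2 = 0.8364
D_3 = 0.8941
D_4 = 0.9558
D_5 = 1.0217
TV_5 = 1.0323/(0.1115−0.0104) = 10.2109
P₀ = Σ Dₜ/(1+r)ᵗ + TV_5/(1+r)^5 = 9.1454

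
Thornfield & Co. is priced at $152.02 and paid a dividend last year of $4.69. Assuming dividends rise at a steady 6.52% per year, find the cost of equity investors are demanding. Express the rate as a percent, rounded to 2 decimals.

Rearranging the constant-growth DDM: r = D₁/P₀ + g.
D₁ = 4.69 × (1 + 0.0652) = 4.9958.
r = 4.9958 / 152.02 + 0.0652 = 0.03286 + 0.0652 = 0.09806

9.81%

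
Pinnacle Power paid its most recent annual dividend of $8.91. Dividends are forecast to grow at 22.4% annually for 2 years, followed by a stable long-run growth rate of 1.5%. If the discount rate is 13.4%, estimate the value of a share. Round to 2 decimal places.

Two-stage DDM. Project D₁…D_2 at 0.224, terminal growth 0.015, discount at r = 0.134.
D_1 = 10.9058
D_2 = 13.3487
Terminal value at t=2: TV = D_3/(r−g) = 13.5490/(0.134−0.015) = 113.8570
P₀ = 10.9058/(1+0.134)^1 + 13.3487/(1+0.134)^2 + 113.8570/(1+0.134)^2 = 108.5363

$108.54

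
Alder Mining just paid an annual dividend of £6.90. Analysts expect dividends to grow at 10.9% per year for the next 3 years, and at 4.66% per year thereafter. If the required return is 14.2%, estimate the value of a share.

£88.85

Two-stage DDM. Project D₁…D_3 at 0.109, terminal growth 0.0466, discount at r = 0.142.
D_1 = 7.6521
D_2 = 8.4862
D_3 = 9.4112
Terminal value at t=3: TV = D_4/(r−g) = 9.8497/(0.142−0.0466) = 103.2467
P₀ = 7.6521/(1+0.142)^1 + 8.4862/(1+0.142)^2 + 9.4112/(1+0.142)^3 + 103.2467/(1+0.142)^3 = 88.8496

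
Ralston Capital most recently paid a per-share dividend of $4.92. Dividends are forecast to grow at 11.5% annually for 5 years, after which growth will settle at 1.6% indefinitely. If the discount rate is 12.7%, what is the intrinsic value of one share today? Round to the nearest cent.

Two-stage DDM. Project D₁…D_5 at 0.115, terminal growth 0.016, discount at r = 0.127.
D_1 = 5.4858
D_2 = 6.1167
D_3 = 6.8201
D_4 = 7.6044
D_5 = 8.4789
Terminal value at t=5: TV = D_6/(r−g) = 8.6146/(0.127−0.016) = 77.6087
P₀ = 5.4858/(1+0.127)^1 + 6.1167/(1+0.127)^2 + 6.8201/(1+0.127)^3 + 7.6044/(1+0.127)^4 + 8.4789/(1+0.127)^5 + 77.6087/(1+0.127)^5 = 66.5118

$66.51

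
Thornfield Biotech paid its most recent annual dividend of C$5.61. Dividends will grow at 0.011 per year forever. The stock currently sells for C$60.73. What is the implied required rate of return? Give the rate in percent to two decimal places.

Rearranging the constant-growth DDM: r = D₁/P₀ + g.
D₁ = 5.61 × (1 + 0.011) = 5.6717.
r = 5.6717 / 60.73 + 0.011 = 0.09339 + 0.011 = 0.10439

10.44%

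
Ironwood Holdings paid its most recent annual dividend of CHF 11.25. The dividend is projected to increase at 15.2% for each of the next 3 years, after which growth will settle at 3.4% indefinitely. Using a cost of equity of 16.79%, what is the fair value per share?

CHF 116.21

Two-stage DDM. Project D₁…D_3 at 0.152, terminal growth 0.034, discount at r = 0.1679.
D_1 = 12.9600
D_2 = 14.9299
D_3 = 17.1993
Terminal value at t=3: TV = D_4/(r−g) = 17.7840/(0.1679−0.034) = 132.8159
P₀ = 12.9600/(1+0.1679)^1 + 14.9299/(1+0.1679)^2 + 17.1993/(1+0.1679)^3 + 132.8159/(1+0.1679)^3 = 116.2138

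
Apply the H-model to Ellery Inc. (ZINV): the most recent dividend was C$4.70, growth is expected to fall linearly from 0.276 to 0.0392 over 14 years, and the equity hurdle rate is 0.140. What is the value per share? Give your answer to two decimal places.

H-model: P₀ = D₀[(1+g_L) + H(g_S−g_L)]/(r−g_L), with H = 14/2 = 7.
P₀ = 4.70 × [(1+0.0392) + 7×(0.276−0.0392)] / (0.14−0.0392)
   = 4.70 × 2.6968 / 0.1008 = 125.7437

C$125.74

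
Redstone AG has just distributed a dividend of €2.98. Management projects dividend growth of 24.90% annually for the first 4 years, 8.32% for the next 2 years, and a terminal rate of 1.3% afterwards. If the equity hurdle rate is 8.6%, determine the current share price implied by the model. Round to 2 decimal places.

€99.48

Three-stage DDM. Project D₁…D_6; terminal Gordon value at t=6 with g = 0.013; discount at r = 0.086.
D_1 = 3.7220
D_2 = 4.6488
D_3 = 5.8064
D_4 = 7.2521
D_5 = 7.8555
D_6 = 8.5091
TV_6 = 8.6197/(0.086−0.013) = 118.0782
P₀ = Σ Dₜ/(1+r)ᵗ + TV_6/(1+r)^6 = 99.4796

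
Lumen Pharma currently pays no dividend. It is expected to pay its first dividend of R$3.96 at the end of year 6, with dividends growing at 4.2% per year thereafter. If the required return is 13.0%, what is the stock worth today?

R$24.42

Deferred-dividend DDM. At t=5 the remaining stream is a growing perpetuity with first payment D_6 = 3.96.
V_5 = D_6/(r−g) = 3.96/(0.13−0.042) = 45.0000
P₀ = V_5/(1+r)^5 = 45.0000/(1+0.13)^5 = 24.4242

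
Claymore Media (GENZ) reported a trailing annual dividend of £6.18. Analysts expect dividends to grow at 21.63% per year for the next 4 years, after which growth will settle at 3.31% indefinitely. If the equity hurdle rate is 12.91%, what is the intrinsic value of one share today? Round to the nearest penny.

Two-stage DDM. Project D₁…D_4 at 0.2163, terminal growth 0.0331, discount at r = 0.1291.
D_1 = 7.5167
D_2 = 9.1426
D_3 = 11.1201
D_4 = 13.5254
Terminal value at t=4: TV = D_5/(r−g) = 13.9731/(0.1291−0.0331) = 145.5534
P₀ = 7.5167/(1+0.1291)^1 + 9.1426/(1+0.1291)^2 + 11.1201/(1+0.1291)^3 + 13.5254/(1+0.1291)^4 + 145.5534/(1+0.1291)^4 = 119.4315

£119.43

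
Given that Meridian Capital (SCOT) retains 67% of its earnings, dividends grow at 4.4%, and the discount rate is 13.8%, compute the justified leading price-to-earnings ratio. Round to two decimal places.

Payout ratio b = 1 − 0.67 = 0.33.
Justified leading P/E = b/(r−g) = 0.33/(0.138−0.044) = 3.5106

3.51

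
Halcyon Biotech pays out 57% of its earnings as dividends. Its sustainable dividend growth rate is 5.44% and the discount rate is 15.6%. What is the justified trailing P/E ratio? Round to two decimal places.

5.92

Justified trailing P/E = b(1+g)/(r−g) = 0.57×(1+0.0544)/(0.156−0.0544) = 5.9154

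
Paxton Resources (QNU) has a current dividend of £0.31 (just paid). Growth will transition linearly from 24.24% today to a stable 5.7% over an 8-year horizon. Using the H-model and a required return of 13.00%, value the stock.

£7.64

H-model: P₀ = D₀[(1+g_L) + H(g_S−g_L)]/(r−g_L), with H = 8/2 = 4.
P₀ = 0.31 × [(1+0.057) + 4×(0.2424−0.057)] / (0.13−0.057)
   = 0.31 × 1.7986 / 0.073 = 7.6379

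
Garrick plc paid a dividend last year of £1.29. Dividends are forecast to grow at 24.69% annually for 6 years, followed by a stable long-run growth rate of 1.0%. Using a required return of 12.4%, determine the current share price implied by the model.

£32.61

Two-stage DDM. Project D₁…D_6 at 0.2469, terminal growth 0.01, discount at r = 0.124.
D_1 = 1.6085
D_2 = 2.0056
D_3 = 2.5008
D_4 = 3.1183
D_5 = 3.8882
D_6 = 4.8482
Terminal value at t=6: TV = D_7/(r−g) = 4.8967/(0.124−0.01) = 42.9532
P₀ = 1.6085/(1+0.124)^1 + 2.0056/(1+0.124)^2 + 2.5008/(1+0.124)^3 + 3.1183/(1+0.124)^4 + 3.8882/(1+0.124)^5 + 4.8482/(1+0.124)^6 + 42.9532/(1+0.124)^6 = 32.6058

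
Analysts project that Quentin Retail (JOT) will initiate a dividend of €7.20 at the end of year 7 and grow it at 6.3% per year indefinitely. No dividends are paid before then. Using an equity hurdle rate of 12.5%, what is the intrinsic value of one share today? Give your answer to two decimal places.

Deferred-dividend DDM. At t=6 the remaining stream is a growing perpetuity with first payment D_7 = 7.20.
V_6 = D_7/(r−g) = 7.20/(0.125−0.063) = 116.1290
P₀ = V_6/(1+r)^6 = 116.1290/(1+0.125)^6 = 57.2830

€57.28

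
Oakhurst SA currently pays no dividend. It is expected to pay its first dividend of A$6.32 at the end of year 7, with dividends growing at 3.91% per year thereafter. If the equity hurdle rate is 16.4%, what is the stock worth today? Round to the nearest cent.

A$20.34

Deferred-dividend DDM. At t=6 the remaining stream is a growing perpetuity with first payment D_7 = 6.32.
V_6 = D_7/(r−g) = 6.32/(0.164−0.0391) = 50.6005
P₀ = V_6/(1+r)^6 = 50.6005/(1+0.164)^6 = 20.3440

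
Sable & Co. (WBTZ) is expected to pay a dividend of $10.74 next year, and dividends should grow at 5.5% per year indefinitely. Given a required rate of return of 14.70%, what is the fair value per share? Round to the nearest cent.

Gordon growth model: P₀ = D₁/(r − g), with D₁ = 10.74 given directly.
P₀ = 10.7400 / (0.147 − 0.055) = 10.7400 / 0.092 = 116.7391

$116.74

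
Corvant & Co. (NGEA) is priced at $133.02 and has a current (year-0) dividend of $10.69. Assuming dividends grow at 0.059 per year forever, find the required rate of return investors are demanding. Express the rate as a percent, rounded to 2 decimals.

14.41%

Rearranging the constant-growth DDM: r = D₁/P₀ + g.
D₁ = 10.69 × (1 + 0.059) = 11.3207.
r = 11.3207 / 133.02 + 0.059 = 0.08511 + 0.059 = 0.14411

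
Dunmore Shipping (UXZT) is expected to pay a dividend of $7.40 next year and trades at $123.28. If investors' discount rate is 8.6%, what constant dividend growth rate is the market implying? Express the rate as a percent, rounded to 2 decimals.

From P₀ = D₁/(r − g), the implied growth is g = r − D₁/P₀.
g = 0.086 − 7.40/123.28 = 0.086 − 0.06003 = 0.02597

2.60%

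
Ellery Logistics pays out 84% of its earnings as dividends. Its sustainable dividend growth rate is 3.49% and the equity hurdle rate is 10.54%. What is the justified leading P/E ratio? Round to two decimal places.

Justified leading P/E = b/(r−g) = 0.84/(0.1054−0.0349) = 11.9149

11.91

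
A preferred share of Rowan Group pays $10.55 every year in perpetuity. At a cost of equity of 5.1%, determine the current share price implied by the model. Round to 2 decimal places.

Zero-growth DDM (perpetuity): P₀ = D/r = 10.55 / 0.051 = 206.8627

$206.86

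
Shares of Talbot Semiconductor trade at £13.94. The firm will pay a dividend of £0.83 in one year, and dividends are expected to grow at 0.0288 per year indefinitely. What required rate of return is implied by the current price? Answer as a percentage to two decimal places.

8.83%

Rearranging the constant-growth DDM: r = D₁/P₀ + g.
r = 0.8300 / 13.94 + 0.0288 = 0.05954 + 0.0288 = 0.08834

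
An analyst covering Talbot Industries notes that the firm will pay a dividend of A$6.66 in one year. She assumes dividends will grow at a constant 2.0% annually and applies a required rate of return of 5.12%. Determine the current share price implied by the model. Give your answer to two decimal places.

Gordon growth model: P₀ = D₁/(r − g), with D₁ = 6.66 given directly.
P₀ = 6.6600 / (0.0512 − 0.02) = 6.6600 / 0.0312 = 213.4615

A$213.46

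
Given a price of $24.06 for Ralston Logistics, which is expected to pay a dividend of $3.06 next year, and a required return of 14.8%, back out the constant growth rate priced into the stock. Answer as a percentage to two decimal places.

From P₀ = D₁/(r − g), the implied growth is g = r − D₁/P₀.
g = 0.148 − 3.06/24.06 = 0.148 − 0.12718 = 0.02082

2.08%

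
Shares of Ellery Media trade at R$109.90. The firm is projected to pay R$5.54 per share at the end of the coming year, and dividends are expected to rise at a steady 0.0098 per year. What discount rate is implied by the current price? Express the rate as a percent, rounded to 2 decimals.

Rearranging the constant-growth DDM: r = D₁/P₀ + g.
r = 5.5400 / 109.90 + 0.0098 = 0.05041 + 0.0098 = 0.06021

6.02%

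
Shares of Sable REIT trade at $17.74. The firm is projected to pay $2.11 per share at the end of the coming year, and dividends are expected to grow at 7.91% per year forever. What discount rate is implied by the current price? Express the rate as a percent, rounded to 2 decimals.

Rearranging the constant-growth DDM: r = D₁/P₀ + g.
r = 2.1100 / 17.74 + 0.0791 = 0.11894 + 0.0791 = 0.19804

19.80%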